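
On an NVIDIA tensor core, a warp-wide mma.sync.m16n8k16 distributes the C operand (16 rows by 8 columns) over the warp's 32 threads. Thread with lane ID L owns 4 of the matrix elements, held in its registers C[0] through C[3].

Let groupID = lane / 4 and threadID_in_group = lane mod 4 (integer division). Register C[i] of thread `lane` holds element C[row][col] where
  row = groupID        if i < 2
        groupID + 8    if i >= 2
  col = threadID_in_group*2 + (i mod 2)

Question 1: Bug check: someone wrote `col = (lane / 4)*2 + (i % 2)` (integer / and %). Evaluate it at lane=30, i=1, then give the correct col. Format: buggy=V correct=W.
`(lane / 4)*2 + (i % 2)`[30,1]→15
30: G=7,T=2
[1] (7+0,2*2+1) = (7,5)
col: 15 vs 5

buggy=15 correct=5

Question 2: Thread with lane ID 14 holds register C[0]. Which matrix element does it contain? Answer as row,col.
3,4

lane 14->14/4=3, 14 mod 4=2
i=0  r:3+0->3  c:2·2+0->4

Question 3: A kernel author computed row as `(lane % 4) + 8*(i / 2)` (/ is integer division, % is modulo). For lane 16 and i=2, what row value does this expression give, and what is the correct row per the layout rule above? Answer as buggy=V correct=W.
buggy=8 correct=12

`(lane % 4) + 8*(i / 2)`[16,2]=>8
16: grp=4,tig=0
[2] (4+8,0*2+0) = (12,0)
row: 8 vs 12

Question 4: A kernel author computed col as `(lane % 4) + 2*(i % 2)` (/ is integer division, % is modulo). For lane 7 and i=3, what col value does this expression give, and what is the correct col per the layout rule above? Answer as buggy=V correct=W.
`(lane % 4) + 2*(i % 2)`[7,3]=>5
7: grp=1,tig=3
[3] (1+8,3*2+1) = (9,7)
col: 5 vs 7

buggy=5 correct=7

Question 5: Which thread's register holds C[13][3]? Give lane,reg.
r=13⇒gr=5,Rb=1  c=3⇒th=1,odd=1
L=5*4+1=21  i=1*2+1=3

21,3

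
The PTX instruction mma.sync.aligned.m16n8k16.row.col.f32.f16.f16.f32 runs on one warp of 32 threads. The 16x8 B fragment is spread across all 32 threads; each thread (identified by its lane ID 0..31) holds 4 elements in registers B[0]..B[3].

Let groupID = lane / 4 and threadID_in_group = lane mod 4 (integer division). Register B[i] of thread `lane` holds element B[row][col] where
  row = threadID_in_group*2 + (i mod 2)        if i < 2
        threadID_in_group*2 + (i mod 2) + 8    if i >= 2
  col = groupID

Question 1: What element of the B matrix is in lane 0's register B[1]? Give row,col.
0: g=0,t=0
[1] (0*2+1+0,0) = (1,0)

1,0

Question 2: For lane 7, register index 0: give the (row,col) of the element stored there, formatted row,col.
6,1

lane 7->7/4=1, 7 mod 4=3
i=0  r:2·3+0+0->6  c:1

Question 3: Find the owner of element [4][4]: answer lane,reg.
18,0

c=4→G=4  r=4→rhi=0,T=2,p=0
L=4*4+2=18  i=0*2+0=0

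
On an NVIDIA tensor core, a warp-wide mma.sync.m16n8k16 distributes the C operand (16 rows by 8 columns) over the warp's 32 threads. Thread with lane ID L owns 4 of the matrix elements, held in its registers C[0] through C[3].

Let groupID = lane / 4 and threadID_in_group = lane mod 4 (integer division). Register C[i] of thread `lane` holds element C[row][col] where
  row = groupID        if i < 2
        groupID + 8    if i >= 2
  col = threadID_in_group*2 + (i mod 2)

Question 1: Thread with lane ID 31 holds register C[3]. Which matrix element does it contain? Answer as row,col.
15,7

31: G=7,T=3
[3] (7+8,3*2+1) = (15,7)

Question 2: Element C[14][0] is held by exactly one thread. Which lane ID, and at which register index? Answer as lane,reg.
24,2

r: 14->gid=6,r8=1  c: 0->tid=0,i&1=0
L=6*4+0=24  i=1*2+0=2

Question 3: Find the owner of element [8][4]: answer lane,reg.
r=8->g=0,rb=1  c=4->t=2,b0=0
L=0*4+2=2  i=1*2+0=2

2,2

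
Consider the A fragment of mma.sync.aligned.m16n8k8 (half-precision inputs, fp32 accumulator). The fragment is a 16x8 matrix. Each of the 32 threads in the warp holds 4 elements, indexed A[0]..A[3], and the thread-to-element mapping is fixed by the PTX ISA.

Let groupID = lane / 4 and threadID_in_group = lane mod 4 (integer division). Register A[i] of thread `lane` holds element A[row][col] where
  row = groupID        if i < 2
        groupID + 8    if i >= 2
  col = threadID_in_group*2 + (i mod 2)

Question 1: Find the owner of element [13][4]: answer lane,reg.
r=13->g=5,rb=1  c=4->t=2,b0=0
L=5*4+2=22  i=1*2+0=2

22,2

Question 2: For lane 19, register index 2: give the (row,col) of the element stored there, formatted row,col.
12,6

L=19->gid=19>>2=4, tid=19&3=3
[2]->row 4+8=12  col 3·2+0=6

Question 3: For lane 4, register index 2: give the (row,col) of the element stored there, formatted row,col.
9,0

lane 4=>4/4=1, 4 mod 4=0
i=2  r:1+8=>9  c:2·0+0=>0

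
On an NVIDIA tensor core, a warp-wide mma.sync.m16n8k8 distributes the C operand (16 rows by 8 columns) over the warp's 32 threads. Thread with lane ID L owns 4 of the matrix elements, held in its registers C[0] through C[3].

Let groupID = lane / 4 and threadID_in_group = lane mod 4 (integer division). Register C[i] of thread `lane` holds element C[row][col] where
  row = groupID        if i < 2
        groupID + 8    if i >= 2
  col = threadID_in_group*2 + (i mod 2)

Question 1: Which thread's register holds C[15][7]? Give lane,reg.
31,3

r:15=>grp=7,rB=1  c:7=>tig=3,lo=1
L=7*4+3=31  i=1*2+1=3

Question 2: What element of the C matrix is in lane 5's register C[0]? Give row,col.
5: grp=1,tig=1
[0] (1+0,1*2+0) = (1,2)

1,2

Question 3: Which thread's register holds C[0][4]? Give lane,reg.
r=0→G=0,rhi=0  c=4→T=2,p=0
L=0*4+2=2  i=0*2+0=0

2,0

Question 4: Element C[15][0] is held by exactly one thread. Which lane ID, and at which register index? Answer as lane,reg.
r=15->g=7,rb=1  c=0->t=0,b0=0
L=7*4+0=28  i=1*2+0=2

28,2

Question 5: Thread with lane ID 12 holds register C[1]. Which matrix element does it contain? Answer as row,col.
lane 12->12/4=3, 12 mod 4=0
i=1  r:3+0->3  c:2·0+1->1

3,1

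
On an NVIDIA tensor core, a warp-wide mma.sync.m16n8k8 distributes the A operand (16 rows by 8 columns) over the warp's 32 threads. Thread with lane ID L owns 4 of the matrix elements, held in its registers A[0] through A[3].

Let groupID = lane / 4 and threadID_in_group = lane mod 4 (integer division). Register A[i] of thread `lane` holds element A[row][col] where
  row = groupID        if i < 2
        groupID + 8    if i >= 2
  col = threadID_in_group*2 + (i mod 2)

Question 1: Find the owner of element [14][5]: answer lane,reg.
r=14→G=6,rhi=1  c=5→T=2,p=1
L=6*4+2=26  i=1*2+1=3

26,3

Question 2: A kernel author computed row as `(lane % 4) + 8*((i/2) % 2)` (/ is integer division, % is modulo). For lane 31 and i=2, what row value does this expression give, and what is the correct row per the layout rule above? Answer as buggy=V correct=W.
`(lane % 4) + 8*((i/2) % 2)`[31,2]⇒11
L=31⇒gr=31>>2=7, th=31&3=3
[2]⇒row 7+8=15  col 3·2+0=6
row: 11 vs 15

buggy=11 correct=15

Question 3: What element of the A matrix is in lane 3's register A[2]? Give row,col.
8,6

L=3->gid=3>>2=0, tid=3&3=3
[2]->row 0+8=8  col 3·2+0=6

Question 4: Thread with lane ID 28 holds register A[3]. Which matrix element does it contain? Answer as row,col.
28: g=7,t=0
[3] (7+8,0*2+1) = (15,1)

15,1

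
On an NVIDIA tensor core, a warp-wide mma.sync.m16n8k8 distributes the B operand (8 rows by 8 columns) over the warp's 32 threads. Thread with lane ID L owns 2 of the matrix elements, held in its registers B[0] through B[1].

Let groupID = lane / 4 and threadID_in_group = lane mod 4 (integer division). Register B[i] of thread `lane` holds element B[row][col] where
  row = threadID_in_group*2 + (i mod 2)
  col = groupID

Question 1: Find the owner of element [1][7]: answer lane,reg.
28,1

c: 7->gid=7  r: 1->tid=0,i&1=1
L=7*4+0=28  i=1=1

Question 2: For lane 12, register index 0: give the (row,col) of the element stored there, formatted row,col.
lane 12: g=3 (12/4), t=0 (12%4)
i=0: r=0*2+0=0, c=g=3

0,3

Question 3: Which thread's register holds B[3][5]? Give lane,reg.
c:5=>grp=5  r:3=>tig=1,lo=1
L=5*4+1=21  i=1=1

21,1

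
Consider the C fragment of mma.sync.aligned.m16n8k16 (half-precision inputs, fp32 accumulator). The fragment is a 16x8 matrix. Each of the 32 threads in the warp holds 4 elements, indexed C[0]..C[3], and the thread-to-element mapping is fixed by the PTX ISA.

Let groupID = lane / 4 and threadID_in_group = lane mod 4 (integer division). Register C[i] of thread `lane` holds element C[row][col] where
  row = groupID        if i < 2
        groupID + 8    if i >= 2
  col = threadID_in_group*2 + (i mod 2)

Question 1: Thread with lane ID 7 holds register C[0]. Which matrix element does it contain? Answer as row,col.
7: gr=1,th=3
[0] (1+0,3*2+0) = (1,6)

1,6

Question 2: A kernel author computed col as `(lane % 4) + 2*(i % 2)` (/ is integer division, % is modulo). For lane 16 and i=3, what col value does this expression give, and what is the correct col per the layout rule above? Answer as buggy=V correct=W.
`(lane % 4) + 2*(i % 2)`[16,3]=>2
16: grp=4,tig=0
[3] (4+8,0*2+1) = (12,1)
col: 2 vs 1

buggy=2 correct=1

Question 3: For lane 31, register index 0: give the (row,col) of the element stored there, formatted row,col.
7,6

lane 31->31/4=7, 31 mod 4=3
i=0  r:7+0->7  c:2·3+0->6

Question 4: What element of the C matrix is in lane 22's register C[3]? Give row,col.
13,5

L=22→G=22>>2=5, T=22&3=2
[3]→row 5+8=13  col 2·2+1=5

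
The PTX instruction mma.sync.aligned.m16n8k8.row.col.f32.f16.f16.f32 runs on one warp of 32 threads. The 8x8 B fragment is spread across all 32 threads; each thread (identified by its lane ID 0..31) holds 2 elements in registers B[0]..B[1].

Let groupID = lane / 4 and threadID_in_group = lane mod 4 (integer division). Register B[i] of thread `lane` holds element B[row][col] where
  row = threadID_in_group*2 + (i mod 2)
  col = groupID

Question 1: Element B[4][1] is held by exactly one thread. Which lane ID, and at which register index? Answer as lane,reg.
6,0

c: 1->gid=1  r: 4->tid=2,i&1=0
L=1*4+2=6  i=0=0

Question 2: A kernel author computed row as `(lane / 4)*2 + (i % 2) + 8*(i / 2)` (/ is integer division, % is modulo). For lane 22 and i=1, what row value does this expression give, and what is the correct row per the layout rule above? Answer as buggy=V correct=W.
buggy=11 correct=5

`(lane / 4)*2 + (i % 2) + 8*(i / 2)`[22,1]⇒11
lane 22: gr=5 (22/4), th=2 (22%4)
i=1: r=2*2+1=5, c=gr=5
row: 11 vs 5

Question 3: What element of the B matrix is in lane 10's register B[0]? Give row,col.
L=10⇒gr=10>>2=2, th=10&3=2
[0]⇒row 2·2+0=4  col gr=2

4,2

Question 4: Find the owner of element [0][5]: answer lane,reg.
c: 5->gid=5  r: 0->tid=0,i&1=0
L=5*4+0=20  i=0=0

20,0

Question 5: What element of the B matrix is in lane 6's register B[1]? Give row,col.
lane 6: G=1 (6/4), T=2 (6%4)
i=1: r=2*2+1=5, c=G=1

5,1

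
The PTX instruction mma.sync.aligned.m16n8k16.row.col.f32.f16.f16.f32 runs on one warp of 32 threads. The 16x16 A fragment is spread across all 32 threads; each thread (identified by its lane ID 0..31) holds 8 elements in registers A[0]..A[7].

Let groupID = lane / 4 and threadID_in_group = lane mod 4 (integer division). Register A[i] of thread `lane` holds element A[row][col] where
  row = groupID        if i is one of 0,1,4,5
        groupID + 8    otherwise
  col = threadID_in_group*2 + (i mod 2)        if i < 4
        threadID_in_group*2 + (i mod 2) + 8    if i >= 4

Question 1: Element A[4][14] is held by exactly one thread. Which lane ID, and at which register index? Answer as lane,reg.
19,4

r=4→G=4,rhi=0  c=14→chi=1,T=3,p=0
L=4*4+3=19  i=1*4+0*2+0=4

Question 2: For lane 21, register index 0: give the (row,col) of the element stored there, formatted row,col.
5,2

L=21→G=21>>2=5, T=21&3=1
[0]→row 5+0=5  col 1·2+0+0=2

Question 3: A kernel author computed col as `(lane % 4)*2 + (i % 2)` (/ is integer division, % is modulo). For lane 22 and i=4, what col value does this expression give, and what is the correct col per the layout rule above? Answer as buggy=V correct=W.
`(lane % 4)*2 + (i % 2)`[22,4]⇒4
L=22⇒gr=22>>2=5, th=22&3=2
[4]⇒row 5+0=5  col 2·2+0+8=12
col: 4 vs 12

buggy=4 correct=12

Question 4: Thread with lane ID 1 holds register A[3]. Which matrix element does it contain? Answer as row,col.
8,3

L=1=>grp=1>>2=0, tig=1&3=1
[3]=>row 0+8=8  col 1·2+1+0=3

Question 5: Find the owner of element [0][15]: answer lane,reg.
3,5

r: 0->gid=0,r8=0  c: 15->c8=1,tid=3,i&1=1
L=0*4+3=3  i=1*4+0*2+1=5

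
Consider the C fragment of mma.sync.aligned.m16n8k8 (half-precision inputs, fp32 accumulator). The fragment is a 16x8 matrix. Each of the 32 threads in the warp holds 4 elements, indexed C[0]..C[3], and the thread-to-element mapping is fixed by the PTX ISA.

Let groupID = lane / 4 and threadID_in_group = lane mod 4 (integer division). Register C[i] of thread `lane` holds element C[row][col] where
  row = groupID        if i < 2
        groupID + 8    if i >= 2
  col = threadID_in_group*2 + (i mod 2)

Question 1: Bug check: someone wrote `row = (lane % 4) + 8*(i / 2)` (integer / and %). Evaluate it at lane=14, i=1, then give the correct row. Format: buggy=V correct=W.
buggy=2 correct=3

`(lane % 4) + 8*(i / 2)`[14,1]->2
14: g=3,t=2
[1] (3+0,2*2+1) = (3,5)
row: 2 vs 3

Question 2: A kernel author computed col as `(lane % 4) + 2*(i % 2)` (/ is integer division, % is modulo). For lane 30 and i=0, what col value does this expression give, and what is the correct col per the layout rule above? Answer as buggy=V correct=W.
buggy=2 correct=4

`(lane % 4) + 2*(i % 2)`[30,0]→2
30: G=7,T=2
[0] (7+0,2*2+0) = (7,4)
col: 2 vs 4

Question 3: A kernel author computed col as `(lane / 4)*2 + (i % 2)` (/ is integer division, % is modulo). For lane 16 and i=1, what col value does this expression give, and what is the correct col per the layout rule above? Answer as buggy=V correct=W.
`(lane / 4)*2 + (i % 2)`[16,1]=>9
16: grp=4,tig=0
[1] (4+0,0*2+1) = (4,1)
col: 9 vs 1

buggy=9 correct=1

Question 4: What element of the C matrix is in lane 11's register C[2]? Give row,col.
lane 11=>11/4=2, 11 mod 4=3
i=2  r:2+8=>10  c:2·3+0=>6

10,6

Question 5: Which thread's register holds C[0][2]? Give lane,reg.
1,0

r:0=>grp=0,rB=0  c:2=>tig=1,lo=0
L=0*4+1=1  i=0*2+0=0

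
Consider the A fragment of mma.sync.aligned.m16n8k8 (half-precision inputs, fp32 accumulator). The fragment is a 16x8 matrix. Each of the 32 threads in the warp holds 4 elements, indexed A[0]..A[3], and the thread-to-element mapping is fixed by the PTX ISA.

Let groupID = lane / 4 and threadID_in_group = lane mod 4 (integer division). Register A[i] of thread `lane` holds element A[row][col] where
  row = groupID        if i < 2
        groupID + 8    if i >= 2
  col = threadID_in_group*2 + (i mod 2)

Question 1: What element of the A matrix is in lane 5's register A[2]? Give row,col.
lane 5: G=1 (5/4), T=1 (5%4)
i=2: r=1+8=9, c=1*2+0=2

9,2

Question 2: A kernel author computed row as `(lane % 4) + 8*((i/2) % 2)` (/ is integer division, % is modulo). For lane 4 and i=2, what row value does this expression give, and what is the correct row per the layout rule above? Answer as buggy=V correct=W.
buggy=8 correct=9

`(lane % 4) + 8*((i/2) % 2)`[4,2]->8
lane 4: gid=1 (4/4), tid=0 (4%4)
i=2: r=1+8=9, c=0*2+0=0
row: 8 vs 9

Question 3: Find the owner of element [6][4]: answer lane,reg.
r=6->g=6,rb=0  c=4->t=2,b0=0
L=6*4+2=26  i=0*2+0=0

26,0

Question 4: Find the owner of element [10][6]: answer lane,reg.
r=10→G=2,rhi=1  c=6→T=3,p=0
L=2*4+3=11  i=1*2+0=2

11,2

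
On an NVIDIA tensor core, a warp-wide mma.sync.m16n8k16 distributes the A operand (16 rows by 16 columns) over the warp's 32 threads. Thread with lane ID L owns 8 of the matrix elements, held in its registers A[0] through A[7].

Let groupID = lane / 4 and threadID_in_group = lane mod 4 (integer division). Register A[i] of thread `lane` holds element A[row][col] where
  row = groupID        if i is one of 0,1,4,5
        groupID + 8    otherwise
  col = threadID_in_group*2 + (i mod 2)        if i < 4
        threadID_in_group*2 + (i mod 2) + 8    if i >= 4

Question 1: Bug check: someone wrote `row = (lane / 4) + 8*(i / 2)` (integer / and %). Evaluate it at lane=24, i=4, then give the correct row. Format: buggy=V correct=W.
`(lane / 4) + 8*(i / 2)`[24,4]=>22
lane 24=>24/4=6, 24 mod 4=0
i=4  r:6+0=>6  c:2·0+0+8=>8
row: 22 vs 6

buggy=22 correct=6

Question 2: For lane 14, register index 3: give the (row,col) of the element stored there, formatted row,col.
11,5

lane 14→14/4=3, 14 mod 4=2
i=3  r:3+8→11  c:2·2+1+0→5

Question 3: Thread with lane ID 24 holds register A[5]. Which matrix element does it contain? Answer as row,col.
6,9

lane 24=>24/4=6, 24 mod 4=0
i=5  r:6+0=>6  c:2·0+1+8=>9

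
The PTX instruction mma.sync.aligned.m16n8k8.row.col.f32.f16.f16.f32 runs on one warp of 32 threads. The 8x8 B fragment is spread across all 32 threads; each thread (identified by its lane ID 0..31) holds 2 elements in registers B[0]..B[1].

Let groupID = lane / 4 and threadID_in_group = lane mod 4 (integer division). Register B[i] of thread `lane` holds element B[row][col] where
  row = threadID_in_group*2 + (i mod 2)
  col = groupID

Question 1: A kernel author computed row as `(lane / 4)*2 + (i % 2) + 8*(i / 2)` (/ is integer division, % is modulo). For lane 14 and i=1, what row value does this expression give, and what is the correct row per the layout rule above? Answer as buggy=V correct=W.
buggy=7 correct=5

`(lane / 4)*2 + (i % 2) + 8*(i / 2)`[14,1]->7
lane 14->14/4=3, 14 mod 4=2
i=1  r:2·2+1->5  c:3
row: 7 vs 5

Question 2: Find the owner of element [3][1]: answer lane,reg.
c:1=>grp=1  r:3=>tig=1,lo=1
L=1*4+1=5  i=1=1

5,1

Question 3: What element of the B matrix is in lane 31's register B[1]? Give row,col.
7,7

31: g=7,t=3
[1] (3*2+1,7) = (7,7)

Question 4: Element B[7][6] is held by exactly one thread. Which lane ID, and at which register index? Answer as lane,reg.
c=6⇒gr=6  r=7⇒th=3,odd=1
L=6*4+3=27  i=1=1

27,1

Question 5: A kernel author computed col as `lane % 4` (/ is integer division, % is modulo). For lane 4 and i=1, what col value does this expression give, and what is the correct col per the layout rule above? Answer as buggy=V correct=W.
`lane % 4`[4,1]=>0
lane 4: grp=1 (4/4), tig=0 (4%4)
i=1: r=0*2+1=1, c=grp=1
col: 0 vs 1

buggy=0 correct=1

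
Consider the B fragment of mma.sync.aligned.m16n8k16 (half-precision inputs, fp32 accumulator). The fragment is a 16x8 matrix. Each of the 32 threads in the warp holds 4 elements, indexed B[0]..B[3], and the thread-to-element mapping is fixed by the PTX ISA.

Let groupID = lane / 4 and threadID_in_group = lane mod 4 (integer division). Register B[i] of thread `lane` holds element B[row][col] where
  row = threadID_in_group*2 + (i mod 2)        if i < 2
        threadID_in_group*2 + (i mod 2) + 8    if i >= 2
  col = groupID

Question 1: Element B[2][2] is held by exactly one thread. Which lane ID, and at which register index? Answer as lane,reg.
9,0

c: 2->gid=2  r: 2->r8=0,tid=1,i&1=0
L=2*4+1=9  i=0*2+0=0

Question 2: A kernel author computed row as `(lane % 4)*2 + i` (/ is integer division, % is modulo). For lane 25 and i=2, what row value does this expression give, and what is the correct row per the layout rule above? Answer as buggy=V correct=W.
`(lane % 4)*2 + i`[25,2]→4
25: G=6,T=1
[2] (1*2+0+8,6) = (10,6)
row: 4 vs 10

buggy=4 correct=10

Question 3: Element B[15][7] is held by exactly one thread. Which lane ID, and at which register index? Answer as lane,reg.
c=7⇒gr=7  r=15⇒Rb=1,th=3,odd=1
L=7*4+3=31  i=1*2+1=3

31,3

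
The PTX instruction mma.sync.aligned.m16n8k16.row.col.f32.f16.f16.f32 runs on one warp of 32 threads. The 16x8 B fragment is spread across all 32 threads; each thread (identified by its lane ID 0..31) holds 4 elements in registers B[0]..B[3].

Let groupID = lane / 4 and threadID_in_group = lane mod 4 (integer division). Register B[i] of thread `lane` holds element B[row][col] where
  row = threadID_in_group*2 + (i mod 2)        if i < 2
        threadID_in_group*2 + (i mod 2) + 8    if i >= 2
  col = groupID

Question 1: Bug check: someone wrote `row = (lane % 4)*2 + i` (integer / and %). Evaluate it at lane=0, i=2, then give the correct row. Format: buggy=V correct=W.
`(lane % 4)*2 + i`[0,2]=>2
lane 0: grp=0 (0/4), tig=0 (0%4)
i=2: r=0*2+0+8=8, c=grp=0
row: 2 vs 8

buggy=2 correct=8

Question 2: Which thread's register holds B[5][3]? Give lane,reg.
14,1

c=3→G=3  r=5→rhi=0,T=2,p=1
L=3*4+2=14  i=0*2+1=1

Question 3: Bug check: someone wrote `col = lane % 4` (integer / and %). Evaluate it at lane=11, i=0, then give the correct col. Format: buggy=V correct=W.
`lane % 4`[11,0]→3
lane 11: G=2 (11/4), T=3 (11%4)
i=0: r=3*2+0+0=6, c=G=2
col: 3 vs 2

buggy=3 correct=2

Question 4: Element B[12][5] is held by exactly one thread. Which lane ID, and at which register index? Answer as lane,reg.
c=5→G=5  r=12→rhi=1,T=2,p=0
L=5*4+2=22  i=1*2+0=2

22,2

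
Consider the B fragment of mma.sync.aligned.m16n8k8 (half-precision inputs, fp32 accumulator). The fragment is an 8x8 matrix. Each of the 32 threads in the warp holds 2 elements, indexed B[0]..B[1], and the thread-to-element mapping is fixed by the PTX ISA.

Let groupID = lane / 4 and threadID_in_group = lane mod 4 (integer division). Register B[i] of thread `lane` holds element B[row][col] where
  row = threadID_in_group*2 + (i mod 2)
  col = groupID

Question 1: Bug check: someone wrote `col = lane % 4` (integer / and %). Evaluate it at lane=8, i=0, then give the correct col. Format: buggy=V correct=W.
buggy=0 correct=2

`lane % 4`[8,0]=>0
8: grp=2,tig=0
[0] (0*2+0,2) = (0,2)
col: 0 vs 2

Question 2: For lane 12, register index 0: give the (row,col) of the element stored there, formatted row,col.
0,3

L=12→G=12>>2=3, T=12&3=0
[0]→row 0·2+0=0  col G=3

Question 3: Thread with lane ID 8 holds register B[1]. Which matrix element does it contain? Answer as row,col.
1,2

lane 8: gr=2 (8/4), th=0 (8%4)
i=1: r=0*2+1=1, c=gr=2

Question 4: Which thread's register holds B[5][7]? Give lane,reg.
c=7⇒gr=7  r=5⇒th=2,odd=1
L=7*4+2=30  i=1=1

30,1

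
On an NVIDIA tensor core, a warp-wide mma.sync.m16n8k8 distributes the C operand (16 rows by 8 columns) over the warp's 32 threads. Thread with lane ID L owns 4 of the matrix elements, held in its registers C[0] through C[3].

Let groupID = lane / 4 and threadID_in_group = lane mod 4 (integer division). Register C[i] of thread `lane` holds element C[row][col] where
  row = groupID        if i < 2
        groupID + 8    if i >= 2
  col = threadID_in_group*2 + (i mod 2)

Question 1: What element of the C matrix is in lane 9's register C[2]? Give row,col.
10,2

lane 9->9/4=2, 9 mod 4=1
i=2  r:2+8->10  c:2·1+0->2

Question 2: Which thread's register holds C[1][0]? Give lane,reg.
4,0

r:1=>grp=1,rB=0  c:0=>tig=0,lo=0
L=1*4+0=4  i=0*2+0=0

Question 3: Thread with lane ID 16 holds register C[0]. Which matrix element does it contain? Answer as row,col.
4,0

16: grp=4,tig=0
[0] (4+0,0*2+0) = (4,0)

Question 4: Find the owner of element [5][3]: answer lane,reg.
r=5->g=5,rb=0  c=3->t=1,b0=1
L=5*4+1=21  i=0*2+1=1

21,1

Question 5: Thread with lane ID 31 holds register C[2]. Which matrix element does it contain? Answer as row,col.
lane 31->31/4=7, 31 mod 4=3
i=2  r:7+8->15  c:2·3+0->6

15,6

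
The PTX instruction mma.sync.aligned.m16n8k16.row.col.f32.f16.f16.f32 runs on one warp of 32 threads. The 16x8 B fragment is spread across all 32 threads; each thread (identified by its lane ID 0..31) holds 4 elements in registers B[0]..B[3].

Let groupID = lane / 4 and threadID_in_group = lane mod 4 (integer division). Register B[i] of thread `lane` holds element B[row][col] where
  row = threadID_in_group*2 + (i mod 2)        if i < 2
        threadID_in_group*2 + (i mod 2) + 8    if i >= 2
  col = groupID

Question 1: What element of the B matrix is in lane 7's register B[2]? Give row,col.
L=7→G=7>>2=1, T=7&3=3
[2]→row 3·2+0+8=14  col G=1

14,1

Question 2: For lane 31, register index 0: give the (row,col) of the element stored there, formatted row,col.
lane 31=>31/4=7, 31 mod 4=3
i=0  r:2·3+0+0=>6  c:7

6,7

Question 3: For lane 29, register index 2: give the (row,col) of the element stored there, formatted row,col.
29: gr=7,th=1
[2] (1*2+0+8,7) = (10,7)

10,7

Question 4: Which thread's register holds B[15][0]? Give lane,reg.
3,3

c:0=>grp=0  r:15=>rB=1,tig=3,lo=1
L=0*4+3=3  i=1*2+1=3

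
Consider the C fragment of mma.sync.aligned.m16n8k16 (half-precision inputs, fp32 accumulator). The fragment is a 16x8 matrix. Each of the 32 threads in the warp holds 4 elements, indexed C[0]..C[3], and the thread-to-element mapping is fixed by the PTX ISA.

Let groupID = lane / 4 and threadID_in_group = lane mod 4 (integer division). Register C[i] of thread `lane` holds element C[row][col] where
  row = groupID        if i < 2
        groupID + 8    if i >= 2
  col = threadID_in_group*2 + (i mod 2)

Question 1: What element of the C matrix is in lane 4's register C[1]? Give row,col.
lane 4⇒4/4=1, 4 mod 4=0
i=1  r:1+0⇒1  c:2·0+1⇒1

1,1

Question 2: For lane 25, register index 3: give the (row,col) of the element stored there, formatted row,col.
14,3

L=25⇒gr=25>>2=6, th=25&3=1
[3]⇒row 6+8=14  col 1·2+1=3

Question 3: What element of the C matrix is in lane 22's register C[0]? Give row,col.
lane 22→22/4=5, 22 mod 4=2
i=0  r:5+0→5  c:2·2+0→4

5,4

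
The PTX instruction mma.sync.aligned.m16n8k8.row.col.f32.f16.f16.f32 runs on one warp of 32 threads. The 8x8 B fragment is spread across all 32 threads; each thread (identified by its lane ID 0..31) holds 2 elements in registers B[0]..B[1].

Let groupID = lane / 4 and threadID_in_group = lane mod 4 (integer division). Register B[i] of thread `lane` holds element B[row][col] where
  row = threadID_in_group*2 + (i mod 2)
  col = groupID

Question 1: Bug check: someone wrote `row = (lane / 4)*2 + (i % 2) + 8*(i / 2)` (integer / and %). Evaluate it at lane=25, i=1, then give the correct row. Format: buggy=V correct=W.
buggy=13 correct=3

`(lane / 4)*2 + (i % 2) + 8*(i / 2)`[25,1]->13
25: g=6,t=1
[1] (1*2+1,6) = (3,6)
row: 13 vs 3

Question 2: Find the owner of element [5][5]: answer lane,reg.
c: 5->gid=5  r: 5->tid=2,i&1=1
L=5*4+2=22  i=1=1

22,1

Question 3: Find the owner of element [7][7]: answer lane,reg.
31,1

c=7⇒gr=7  r=7⇒th=3,odd=1
L=7*4+3=31  i=1=1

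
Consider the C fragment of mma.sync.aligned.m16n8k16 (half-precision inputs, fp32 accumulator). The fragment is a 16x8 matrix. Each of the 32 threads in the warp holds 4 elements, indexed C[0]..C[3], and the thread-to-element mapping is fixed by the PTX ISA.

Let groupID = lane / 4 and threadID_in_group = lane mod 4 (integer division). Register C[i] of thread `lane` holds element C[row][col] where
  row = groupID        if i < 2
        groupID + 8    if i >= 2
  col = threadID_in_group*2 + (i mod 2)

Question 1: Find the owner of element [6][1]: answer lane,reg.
r:6=>grp=6,rB=0  c:1=>tig=0,lo=1
L=6*4+0=24  i=0*2+1=1

24,1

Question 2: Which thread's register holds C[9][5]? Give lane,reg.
r=9->g=1,rb=1  c=5->t=2,b0=1
L=1*4+2=6  i=1*2+1=3

6,3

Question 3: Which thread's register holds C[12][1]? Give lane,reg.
r=12⇒gr=4,Rb=1  c=1⇒th=0,odd=1
L=4*4+0=16  i=1*2+1=3

16,3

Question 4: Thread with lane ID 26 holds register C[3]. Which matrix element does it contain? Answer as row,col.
14,5

lane 26->26/4=6, 26 mod 4=2
i=3  r:6+8->14  c:2·2+1->5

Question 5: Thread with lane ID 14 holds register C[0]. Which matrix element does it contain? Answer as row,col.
3,4

14: G=3,T=2
[0] (3+0,2*2+0) = (3,4)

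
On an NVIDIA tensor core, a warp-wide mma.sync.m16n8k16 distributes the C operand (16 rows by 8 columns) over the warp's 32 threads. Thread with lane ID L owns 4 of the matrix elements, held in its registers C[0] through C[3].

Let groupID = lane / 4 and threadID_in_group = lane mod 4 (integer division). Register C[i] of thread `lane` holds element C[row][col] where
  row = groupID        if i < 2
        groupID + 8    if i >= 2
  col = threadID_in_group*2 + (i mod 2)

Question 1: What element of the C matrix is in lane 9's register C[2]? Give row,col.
lane 9->9/4=2, 9 mod 4=1
i=2  r:2+8->10  c:2·1+0->2

10,2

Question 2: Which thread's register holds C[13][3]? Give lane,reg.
r=13->g=5,rb=1  c=3->t=1,b0=1
L=5*4+1=21  i=1*2+1=3

21,3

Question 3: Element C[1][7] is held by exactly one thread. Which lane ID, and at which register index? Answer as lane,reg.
7,1

r=1→G=1,rhi=0  c=7→T=3,p=1
L=1*4+3=7  i=0*2+1=1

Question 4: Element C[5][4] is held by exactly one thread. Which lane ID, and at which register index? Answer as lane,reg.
22,0

r:5=>grp=5,rB=0  c:4=>tig=2,lo=0
L=5*4+2=22  i=0*2+0=0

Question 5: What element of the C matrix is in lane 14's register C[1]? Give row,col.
3,5

lane 14->14/4=3, 14 mod 4=2
i=1  r:3+0->3  c:2·2+1->5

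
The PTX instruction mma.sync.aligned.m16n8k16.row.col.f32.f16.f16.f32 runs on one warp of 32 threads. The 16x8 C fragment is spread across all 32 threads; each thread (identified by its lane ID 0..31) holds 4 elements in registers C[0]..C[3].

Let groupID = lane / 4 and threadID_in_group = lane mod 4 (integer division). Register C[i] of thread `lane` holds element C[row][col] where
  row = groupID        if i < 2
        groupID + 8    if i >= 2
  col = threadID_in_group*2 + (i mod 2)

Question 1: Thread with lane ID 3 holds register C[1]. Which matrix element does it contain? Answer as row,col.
L=3->gid=3>>2=0, tid=3&3=3
[1]->row 0+0=0  col 3·2+1=7

0,7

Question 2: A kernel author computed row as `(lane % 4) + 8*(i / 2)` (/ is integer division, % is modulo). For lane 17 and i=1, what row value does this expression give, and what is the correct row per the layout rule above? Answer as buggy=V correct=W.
buggy=1 correct=4

`(lane % 4) + 8*(i / 2)`[17,1]→1
lane 17: G=4 (17/4), T=1 (17%4)
i=1: r=4+0=4, c=1*2+1=3
row: 1 vs 4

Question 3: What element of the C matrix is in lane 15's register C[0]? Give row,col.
3,6

L=15⇒gr=15>>2=3, th=15&3=3
[0]⇒row 3+0=3  col 3·2+0=6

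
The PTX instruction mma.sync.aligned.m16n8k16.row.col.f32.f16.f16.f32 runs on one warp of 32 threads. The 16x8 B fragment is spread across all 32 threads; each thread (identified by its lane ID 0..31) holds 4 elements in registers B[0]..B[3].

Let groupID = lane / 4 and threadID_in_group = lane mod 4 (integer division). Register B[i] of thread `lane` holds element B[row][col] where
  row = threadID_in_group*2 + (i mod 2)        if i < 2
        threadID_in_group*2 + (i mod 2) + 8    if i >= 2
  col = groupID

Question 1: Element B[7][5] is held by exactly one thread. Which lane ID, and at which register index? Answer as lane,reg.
c=5->g=5  r=7->rb=0,t=3,b0=1
L=5*4+3=23  i=0*2+1=1

23,1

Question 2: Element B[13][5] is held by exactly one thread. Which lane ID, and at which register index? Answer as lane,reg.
c:5=>grp=5  r:13=>rB=1,tig=2,lo=1
L=5*4+2=22  i=1*2+1=3

22,3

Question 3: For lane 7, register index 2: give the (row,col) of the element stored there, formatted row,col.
14,1

L=7→G=7>>2=1, T=7&3=3
[2]→row 3·2+0+8=14  col G=1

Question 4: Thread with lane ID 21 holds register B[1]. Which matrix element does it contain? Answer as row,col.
3,5

lane 21: g=5 (21/4), t=1 (21%4)
i=1: r=1*2+1+0=3, c=g=5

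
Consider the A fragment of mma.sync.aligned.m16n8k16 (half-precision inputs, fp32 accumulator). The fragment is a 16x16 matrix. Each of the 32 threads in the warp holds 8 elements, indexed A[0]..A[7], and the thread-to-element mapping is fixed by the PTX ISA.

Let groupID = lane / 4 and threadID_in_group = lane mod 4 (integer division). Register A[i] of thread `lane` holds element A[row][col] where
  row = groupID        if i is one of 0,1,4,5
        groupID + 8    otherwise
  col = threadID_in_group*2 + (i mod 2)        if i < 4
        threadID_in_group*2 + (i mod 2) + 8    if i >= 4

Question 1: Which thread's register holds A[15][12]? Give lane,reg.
r=15->g=7,rb=1  c=12->cb=1,t=2,b0=0
L=7*4+2=30  i=1*4+1*2+0=6

30,6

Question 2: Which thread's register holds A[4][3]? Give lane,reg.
17,1

r=4⇒gr=4,Rb=0  c=3⇒Cb=0,th=1,odd=1
L=4*4+1=17  i=0*4+0*2+1=1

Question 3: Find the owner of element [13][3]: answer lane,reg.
21,3

r:13=>grp=5,rB=1  c:3=>cB=0,tig=1,lo=1
L=5*4+1=21  i=0*4+1*2+1=3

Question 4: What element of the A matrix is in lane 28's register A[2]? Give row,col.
28: gid=7,tid=0
[2] (7+8,0*2+0+0) = (15,0)

15,0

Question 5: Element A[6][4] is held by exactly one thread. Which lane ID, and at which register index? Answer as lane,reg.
r: 6->gid=6,r8=0  c: 4->c8=0,tid=2,i&1=0
L=6*4+2=26  i=0*4+0*2+0=0

26,0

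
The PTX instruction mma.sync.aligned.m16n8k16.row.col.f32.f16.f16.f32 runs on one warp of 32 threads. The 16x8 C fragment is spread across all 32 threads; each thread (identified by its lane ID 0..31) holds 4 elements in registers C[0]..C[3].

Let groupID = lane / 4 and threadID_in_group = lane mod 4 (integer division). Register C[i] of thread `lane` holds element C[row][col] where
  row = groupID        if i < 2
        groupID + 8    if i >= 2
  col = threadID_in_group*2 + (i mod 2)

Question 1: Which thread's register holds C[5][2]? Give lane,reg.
r:5=>grp=5,rB=0  c:2=>tig=1,lo=0
L=5*4+1=21  i=0*2+0=0

21,0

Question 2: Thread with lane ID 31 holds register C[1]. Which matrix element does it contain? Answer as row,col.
lane 31→31/4=7, 31 mod 4=3
i=1  r:7+0→7  c:2·3+1→7

7,7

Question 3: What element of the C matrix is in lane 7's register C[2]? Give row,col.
lane 7→7/4=1, 7 mod 4=3
i=2  r:1+8→9  c:2·3+0→6

9,6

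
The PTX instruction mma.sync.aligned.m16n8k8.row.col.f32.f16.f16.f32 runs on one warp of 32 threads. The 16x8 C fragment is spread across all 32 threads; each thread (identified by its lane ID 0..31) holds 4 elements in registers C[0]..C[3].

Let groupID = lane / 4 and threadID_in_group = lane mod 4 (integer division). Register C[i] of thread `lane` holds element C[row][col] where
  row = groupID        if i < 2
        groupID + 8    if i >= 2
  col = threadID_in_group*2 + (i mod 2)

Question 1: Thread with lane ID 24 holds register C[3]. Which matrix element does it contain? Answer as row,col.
24: G=6,T=0
[3] (6+8,0*2+1) = (14,1)

14,1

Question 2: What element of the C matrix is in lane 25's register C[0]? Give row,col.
lane 25: gr=6 (25/4), th=1 (25%4)
i=0: r=6+0=6, c=1*2+0=2

6,2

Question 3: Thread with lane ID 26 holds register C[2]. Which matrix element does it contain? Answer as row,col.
14,4

26: gr=6,th=2
[2] (6+8,2*2+0) = (14,4)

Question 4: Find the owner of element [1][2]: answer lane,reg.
r: 1->gid=1,r8=0  c: 2->tid=1,i&1=0
L=1*4+1=5  i=0*2+0=0

5,0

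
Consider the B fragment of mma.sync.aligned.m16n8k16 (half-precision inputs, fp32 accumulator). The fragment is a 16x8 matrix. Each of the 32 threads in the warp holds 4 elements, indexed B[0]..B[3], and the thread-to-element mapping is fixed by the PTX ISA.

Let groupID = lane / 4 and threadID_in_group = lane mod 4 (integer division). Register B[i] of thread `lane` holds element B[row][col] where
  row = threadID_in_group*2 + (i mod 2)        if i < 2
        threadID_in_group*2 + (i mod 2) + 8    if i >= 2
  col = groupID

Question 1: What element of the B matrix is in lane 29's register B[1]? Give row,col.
3,7

lane 29=>29/4=7, 29 mod 4=1
i=1  r:2·1+1+0=>3  c:7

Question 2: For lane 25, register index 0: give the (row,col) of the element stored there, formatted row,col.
lane 25: g=6 (25/4), t=1 (25%4)
i=0: r=1*2+0+0=2, c=g=6

2,6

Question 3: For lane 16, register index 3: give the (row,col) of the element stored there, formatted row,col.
L=16→G=16>>2=4, T=16&3=0
[3]→row 0·2+1+8=9  col G=4

9,4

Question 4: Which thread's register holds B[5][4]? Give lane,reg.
18,1

c=4→G=4  r=5→rhi=0,T=2,p=1
L=4*4+2=18  i=0*2+1=1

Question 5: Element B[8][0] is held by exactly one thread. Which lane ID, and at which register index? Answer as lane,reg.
0,2

c:0=>grp=0  r:8=>rB=1,tig=0,lo=0
L=0*4+0=0  i=1*2+0=2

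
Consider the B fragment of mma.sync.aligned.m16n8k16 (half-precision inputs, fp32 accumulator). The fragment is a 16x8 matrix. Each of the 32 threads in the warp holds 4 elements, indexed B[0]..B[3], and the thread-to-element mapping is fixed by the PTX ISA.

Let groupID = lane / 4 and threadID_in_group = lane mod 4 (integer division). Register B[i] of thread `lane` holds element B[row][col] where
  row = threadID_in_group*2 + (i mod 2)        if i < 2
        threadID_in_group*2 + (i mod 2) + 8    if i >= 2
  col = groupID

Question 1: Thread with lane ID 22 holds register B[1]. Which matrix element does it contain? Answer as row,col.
L=22→G=22>>2=5, T=22&3=2
[1]→row 2·2+1+0=5  col G=5

5,5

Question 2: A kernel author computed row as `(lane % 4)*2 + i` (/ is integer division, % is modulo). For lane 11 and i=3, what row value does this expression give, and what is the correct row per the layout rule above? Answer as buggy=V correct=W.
`(lane % 4)*2 + i`[11,3]⇒9
lane 11⇒11/4=2, 11 mod 4=3
i=3  r:2·3+1+8⇒15  c:2
row: 9 vs 15

buggy=9 correct=15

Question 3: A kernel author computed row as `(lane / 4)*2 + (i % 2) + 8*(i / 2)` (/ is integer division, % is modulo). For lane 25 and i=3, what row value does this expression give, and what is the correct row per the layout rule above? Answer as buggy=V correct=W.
`(lane / 4)*2 + (i % 2) + 8*(i / 2)`[25,3]→21
L=25→G=25>>2=6, T=25&3=1
[3]→row 1·2+1+8=11  col G=6
row: 21 vs 11

buggy=21 correct=11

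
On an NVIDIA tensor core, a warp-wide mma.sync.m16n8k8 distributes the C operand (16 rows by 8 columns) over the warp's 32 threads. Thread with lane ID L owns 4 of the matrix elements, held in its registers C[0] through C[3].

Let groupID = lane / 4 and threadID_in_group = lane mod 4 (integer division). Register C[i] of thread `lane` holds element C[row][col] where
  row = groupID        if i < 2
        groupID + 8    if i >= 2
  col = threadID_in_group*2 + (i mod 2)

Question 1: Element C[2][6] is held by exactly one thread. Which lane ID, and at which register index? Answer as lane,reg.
r:2=>grp=2,rB=0  c:6=>tig=3,lo=0
L=2*4+3=11  i=0*2+0=0

11,0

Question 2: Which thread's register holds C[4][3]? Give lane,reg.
17,1

r=4→G=4,rhi=0  c=3→T=1,p=1
L=4*4+1=17  i=0*2+1=1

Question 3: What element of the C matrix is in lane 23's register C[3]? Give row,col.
13,7

23: gid=5,tid=3
[3] (5+8,3*2+1) = (13,7)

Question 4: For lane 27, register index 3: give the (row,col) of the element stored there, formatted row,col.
14,7

L=27=>grp=27>>2=6, tig=27&3=3
[3]=>row 6+8=14  col 3·2+1=7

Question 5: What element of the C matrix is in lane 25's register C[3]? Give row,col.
14,3

lane 25: gr=6 (25/4), th=1 (25%4)
i=3: r=6+8=14, c=1*2+1=3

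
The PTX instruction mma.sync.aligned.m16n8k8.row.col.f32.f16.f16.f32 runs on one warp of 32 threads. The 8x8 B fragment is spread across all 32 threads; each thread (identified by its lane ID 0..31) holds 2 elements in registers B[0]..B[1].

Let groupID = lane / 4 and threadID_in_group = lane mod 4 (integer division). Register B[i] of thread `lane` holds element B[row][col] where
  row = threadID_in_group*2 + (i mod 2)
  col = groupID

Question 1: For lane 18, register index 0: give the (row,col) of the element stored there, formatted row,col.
4,4

lane 18=>18/4=4, 18 mod 4=2
i=0  r:2·2+0=>4  c:4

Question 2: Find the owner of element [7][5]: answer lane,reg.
23,1

c:5=>grp=5  r:7=>tig=3,lo=1
L=5*4+3=23  i=1=1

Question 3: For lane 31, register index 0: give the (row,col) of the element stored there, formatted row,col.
L=31=>grp=31>>2=7, tig=31&3=3
[0]=>row 3·2+0=6  col grp=7

6,7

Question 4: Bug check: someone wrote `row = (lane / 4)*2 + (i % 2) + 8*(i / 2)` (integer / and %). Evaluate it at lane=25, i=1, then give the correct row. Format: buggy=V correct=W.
`(lane / 4)*2 + (i % 2) + 8*(i / 2)`[25,1]⇒13
25: gr=6,th=1
[1] (1*2+1,6) = (3,6)
row: 13 vs 3

buggy=13 correct=3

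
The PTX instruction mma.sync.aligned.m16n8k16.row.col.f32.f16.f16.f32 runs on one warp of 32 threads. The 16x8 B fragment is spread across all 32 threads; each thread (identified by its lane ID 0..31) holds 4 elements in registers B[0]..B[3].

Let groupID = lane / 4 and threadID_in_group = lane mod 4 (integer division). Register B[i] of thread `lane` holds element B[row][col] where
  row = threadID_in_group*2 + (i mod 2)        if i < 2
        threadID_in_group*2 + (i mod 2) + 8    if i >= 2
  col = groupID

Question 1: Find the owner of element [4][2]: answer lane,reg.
c: 2->gid=2  r: 4->r8=0,tid=2,i&1=0
L=2*4+2=10  i=0*2+0=0

10,0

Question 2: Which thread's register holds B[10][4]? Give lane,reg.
17,2

c=4->g=4  r=10->rb=1,t=1,b0=0
L=4*4+1=17  i=1*2+0=2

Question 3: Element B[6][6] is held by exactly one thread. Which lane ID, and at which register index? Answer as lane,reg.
27,0

c=6->g=6  r=6->rb=0,t=3,b0=0
L=6*4+3=27  i=0*2+0=0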